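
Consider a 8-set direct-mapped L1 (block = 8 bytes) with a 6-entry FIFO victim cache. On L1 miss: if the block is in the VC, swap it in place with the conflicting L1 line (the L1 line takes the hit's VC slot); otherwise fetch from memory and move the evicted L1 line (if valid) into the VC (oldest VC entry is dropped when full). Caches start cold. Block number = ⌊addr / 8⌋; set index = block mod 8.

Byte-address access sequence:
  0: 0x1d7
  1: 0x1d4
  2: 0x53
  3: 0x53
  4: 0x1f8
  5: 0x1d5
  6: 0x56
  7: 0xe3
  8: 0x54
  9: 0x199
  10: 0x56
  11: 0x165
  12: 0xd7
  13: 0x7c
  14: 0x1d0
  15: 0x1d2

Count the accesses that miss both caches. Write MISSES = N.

MISSES = 8

0: 0x1d7 (blk 58, set 2) → MISS  vc=[]
1: 0x1d4 (blk 58, set 2) → L1-HIT  vc=[]
2: 0x53 (blk 10, set 2) → MISS  vc=[58]
3: 0x53 (blk 10, set 2) → L1-HIT  vc=[58]
4: 0x1f8 (blk 63, set 7) → MISS  vc=[58]
5: 0x1d5 (blk 58, set 2) → VC-HIT  vc=[10]
6: 0x56 (blk 10, set 2) → VC-HIT  vc=[58]
7: 0xe3 (blk 28, set 4) → MISS  vc=[58]
8: 0x54 (blk 10, set 2) → L1-HIT  vc=[58]
9: 0x199 (blk 51, set 3) → MISS  vc=[58]
10: 0x56 (blk 10, set 2) → L1-HIT  vc=[58]
11: 0x165 (blk 44, set 4) → MISS  vc=[58, 28]
12: 0xd7 (blk 26, set 2) → MISS  vc=[58, 28, 10]
13: 0x7c (blk 15, set 7) → MISS  vc=[58, 28, 10, 63]
14: 0x1d0 (blk 58, set 2) → VC-HIT  vc=[26, 28, 10, 63]
15: 0x1d2 (blk 58, set 2) → L1-HIT  vc=[26, 28, 10, 63]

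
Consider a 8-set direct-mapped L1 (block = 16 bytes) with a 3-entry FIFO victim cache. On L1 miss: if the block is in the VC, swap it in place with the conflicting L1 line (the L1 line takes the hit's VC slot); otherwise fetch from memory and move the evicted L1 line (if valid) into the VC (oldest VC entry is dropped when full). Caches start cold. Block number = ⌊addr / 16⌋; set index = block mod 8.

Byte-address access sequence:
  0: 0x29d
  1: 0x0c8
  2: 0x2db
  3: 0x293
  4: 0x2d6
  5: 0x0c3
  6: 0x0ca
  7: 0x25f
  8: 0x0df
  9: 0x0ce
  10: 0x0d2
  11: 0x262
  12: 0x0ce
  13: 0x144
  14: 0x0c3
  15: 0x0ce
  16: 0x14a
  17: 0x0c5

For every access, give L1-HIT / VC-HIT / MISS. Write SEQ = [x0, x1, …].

  [0] addr=0x29d blk=41 s=1: MISS | VC []
  [1] addr=0xc8 blk=12 s=4: MISS | VC []
  [2] addr=0x2db blk=45 s=5: MISS | VC []
  [3] addr=0x293 blk=41 s=1: L1-HIT | VC []
  [4] addr=0x2d6 blk=45 s=5: L1-HIT | VC []
  [5] addr=0xc3 blk=12 s=4: L1-HIT | VC []
  [6] addr=0xca blk=12 s=4: L1-HIT | VC []
  [7] addr=0x25f blk=37 s=5: MISS | VC [45]
  [8] addr=0xdf blk=13 s=5: MISS | VC [45, 37]
  [9] addr=0xce blk=12 s=4: L1-HIT | VC [45, 37]
  [10] addr=0xd2 blk=13 s=5: L1-HIT | VC [45, 37]
  [11] addr=0x262 blk=38 s=6: MISS | VC [45, 37]
  [12] addr=0xce blk=12 s=4: L1-HIT | VC [45, 37]
  [13] addr=0x144 blk=20 s=4: MISS | VC [45, 37, 12]
  [14] addr=0xc3 blk=12 s=4: VC-HIT | VC [45, 37, 20]
  [15] addr=0xce blk=12 s=4: L1-HIT | VC [45, 37, 20]
  [16] addr=0x14a blk=20 s=4: VC-HIT | VC [45, 37, 12]
  [17] addr=0xc5 blk=12 s=4: VC-HIT | VC [45, 37, 20]

SEQ = [MISS, MISS, MISS, L1-HIT, L1-HIT, L1-HIT, L1-HIT, MISS, MISS, L1-HIT, L1-HIT, MISS, L1-HIT, MISS, VC-HIT, L1-HIT, VC-HIT, VC-HIT]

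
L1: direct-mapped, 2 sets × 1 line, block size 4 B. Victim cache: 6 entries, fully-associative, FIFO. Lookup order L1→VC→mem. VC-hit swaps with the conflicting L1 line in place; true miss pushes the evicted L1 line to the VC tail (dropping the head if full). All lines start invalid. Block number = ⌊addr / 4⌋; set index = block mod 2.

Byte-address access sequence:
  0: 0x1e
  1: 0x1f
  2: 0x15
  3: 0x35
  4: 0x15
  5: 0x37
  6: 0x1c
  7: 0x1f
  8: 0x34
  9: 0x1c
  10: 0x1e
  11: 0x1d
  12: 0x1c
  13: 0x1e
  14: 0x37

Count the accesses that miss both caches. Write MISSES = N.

MISSES = 3

#0 0x1e→b7/s1 MISS; vc=[]
#1 0x1f→b7/s1 L1-HIT; vc=[]
#2 0x15→b5/s1 MISS; vc=[7]
#3 0x35→b13/s1 MISS; vc=[7,5]
#4 0x15→b5/s1 VC-HIT; vc=[7,13]
#5 0x37→b13/s1 VC-HIT; vc=[7,5]
#6 0x1c→b7/s1 VC-HIT; vc=[13,5]
#7 0x1f→b7/s1 L1-HIT; vc=[13,5]
#8 0x34→b13/s1 VC-HIT; vc=[7,5]
#9 0x1c→b7/s1 VC-HIT; vc=[13,5]
#10 0x1e→b7/s1 L1-HIT; vc=[13,5]
#11 0x1d→b7/s1 L1-HIT; vc=[13,5]
#12 0x1c→b7/s1 L1-HIT; vc=[13,5]
#13 0x1e→b7/s1 L1-HIT; vc=[13,5]
#14 0x37→b13/s1 VC-HIT; vc=[7,5]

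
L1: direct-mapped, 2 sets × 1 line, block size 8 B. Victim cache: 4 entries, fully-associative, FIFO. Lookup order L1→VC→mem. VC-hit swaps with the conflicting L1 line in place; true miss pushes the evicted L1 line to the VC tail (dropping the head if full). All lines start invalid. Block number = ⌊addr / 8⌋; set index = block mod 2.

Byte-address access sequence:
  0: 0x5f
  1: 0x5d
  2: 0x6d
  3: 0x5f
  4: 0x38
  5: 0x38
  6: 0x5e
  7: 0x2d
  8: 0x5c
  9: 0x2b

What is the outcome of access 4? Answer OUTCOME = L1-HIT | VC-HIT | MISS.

OUTCOME = MISS

#0 0x5f→b11/s1 MISS; vc=[]
#1 0x5d→b11/s1 L1-HIT; vc=[]
#2 0x6d→b13/s1 MISS; vc=[11]
#3 0x5f→b11/s1 VC-HIT; vc=[13]
#4 0x38→b7/s1 MISS; vc=[13,11]
#5 0x38→b7/s1 L1-HIT; vc=[13,11]
#6 0x5e→b11/s1 VC-HIT; vc=[13,7]
#7 0x2d→b5/s1 MISS; vc=[13,7,11]
#8 0x5c→b11/s1 VC-HIT; vc=[13,7,5]
#9 0x2b→b5/s1 VC-HIT; vc=[13,7,11]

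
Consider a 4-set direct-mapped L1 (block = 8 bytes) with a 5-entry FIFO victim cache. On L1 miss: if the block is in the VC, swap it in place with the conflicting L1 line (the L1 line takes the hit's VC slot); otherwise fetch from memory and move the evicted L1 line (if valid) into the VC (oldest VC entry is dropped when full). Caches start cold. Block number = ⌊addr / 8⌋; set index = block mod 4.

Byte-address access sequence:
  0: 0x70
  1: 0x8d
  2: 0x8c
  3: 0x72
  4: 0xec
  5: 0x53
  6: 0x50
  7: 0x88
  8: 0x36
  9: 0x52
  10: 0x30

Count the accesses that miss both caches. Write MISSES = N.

  [0] addr=0x70 blk=14 s=2: MISS | VC []
  [1] addr=0x8d blk=17 s=1: MISS | VC []
  [2] addr=0x8c blk=17 s=1: L1-HIT | VC []
  [3] addr=0x72 blk=14 s=2: L1-HIT | VC []
  [4] addr=0xec blk=29 s=1: MISS | VC [17]
  [5] addr=0x53 blk=10 s=2: MISS | VC [17, 14]
  [6] addr=0x50 blk=10 s=2: L1-HIT | VC [17, 14]
  [7] addr=0x88 blk=17 s=1: VC-HIT | VC [29, 14]
  [8] addr=0x36 blk=6 s=2: MISS | VC [29, 14, 10]
  [9] addr=0x52 blk=10 s=2: VC-HIT | VC [29, 14, 6]
  [10] addr=0x30 blk=6 s=2: VC-HIT | VC [29, 14, 10]

MISSES = 5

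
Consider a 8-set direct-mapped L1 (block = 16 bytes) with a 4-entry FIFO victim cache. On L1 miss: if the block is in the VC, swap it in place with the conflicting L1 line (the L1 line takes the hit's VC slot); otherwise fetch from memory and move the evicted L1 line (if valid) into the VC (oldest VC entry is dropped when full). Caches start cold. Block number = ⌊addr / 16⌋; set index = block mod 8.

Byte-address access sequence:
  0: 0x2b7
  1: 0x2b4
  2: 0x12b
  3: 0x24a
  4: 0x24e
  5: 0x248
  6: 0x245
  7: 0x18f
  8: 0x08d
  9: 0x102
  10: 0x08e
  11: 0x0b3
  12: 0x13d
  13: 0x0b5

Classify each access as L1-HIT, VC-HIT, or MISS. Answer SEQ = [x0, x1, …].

SEQ = [MISS, L1-HIT, MISS, MISS, L1-HIT, L1-HIT, L1-HIT, MISS, MISS, MISS, VC-HIT, MISS, MISS, VC-HIT]

#0 0x2b7→b43/s3 MISS; vc=[]
#1 0x2b4→b43/s3 L1-HIT; vc=[]
#2 0x12b→b18/s2 MISS; vc=[]
#3 0x24a→b36/s4 MISS; vc=[]
#4 0x24e→b36/s4 L1-HIT; vc=[]
#5 0x248→b36/s4 L1-HIT; vc=[]
#6 0x245→b36/s4 L1-HIT; vc=[]
#7 0x18f→b24/s0 MISS; vc=[]
#8 0x8d→b8/s0 MISS; vc=[24]
#9 0x102→b16/s0 MISS; vc=[24,8]
#10 0x8e→b8/s0 VC-HIT; vc=[24,16]
#11 0xb3→b11/s3 MISS; vc=[24,16,43]
#12 0x13d→b19/s3 MISS; vc=[24,16,43,11]
#13 0xb5→b11/s3 VC-HIT; vc=[24,16,43,19]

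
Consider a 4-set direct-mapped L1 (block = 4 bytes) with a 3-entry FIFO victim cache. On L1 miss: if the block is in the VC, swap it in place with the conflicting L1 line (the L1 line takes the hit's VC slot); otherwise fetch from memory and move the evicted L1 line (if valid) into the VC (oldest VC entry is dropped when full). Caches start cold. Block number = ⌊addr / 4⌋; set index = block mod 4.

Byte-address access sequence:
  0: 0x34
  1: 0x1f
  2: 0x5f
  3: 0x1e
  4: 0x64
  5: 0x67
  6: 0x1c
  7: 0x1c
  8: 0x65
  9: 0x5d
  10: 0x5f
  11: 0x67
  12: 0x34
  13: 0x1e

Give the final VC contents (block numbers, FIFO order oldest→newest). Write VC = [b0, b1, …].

#0 0x34→b13/s1 MISS; vc=[]
#1 0x1f→b7/s3 MISS; vc=[]
#2 0x5f→b23/s3 MISS; vc=[7]
#3 0x1e→b7/s3 VC-HIT; vc=[23]
#4 0x64→b25/s1 MISS; vc=[23,13]
#5 0x67→b25/s1 L1-HIT; vc=[23,13]
#6 0x1c→b7/s3 L1-HIT; vc=[23,13]
#7 0x1c→b7/s3 L1-HIT; vc=[23,13]
#8 0x65→b25/s1 L1-HIT; vc=[23,13]
#9 0x5d→b23/s3 VC-HIT; vc=[7,13]
#10 0x5f→b23/s3 L1-HIT; vc=[7,13]
#11 0x67→b25/s1 L1-HIT; vc=[7,13]
#12 0x34→b13/s1 VC-HIT; vc=[7,25]
#13 0x1e→b7/s3 VC-HIT; vc=[23,25]

VC = [23, 25]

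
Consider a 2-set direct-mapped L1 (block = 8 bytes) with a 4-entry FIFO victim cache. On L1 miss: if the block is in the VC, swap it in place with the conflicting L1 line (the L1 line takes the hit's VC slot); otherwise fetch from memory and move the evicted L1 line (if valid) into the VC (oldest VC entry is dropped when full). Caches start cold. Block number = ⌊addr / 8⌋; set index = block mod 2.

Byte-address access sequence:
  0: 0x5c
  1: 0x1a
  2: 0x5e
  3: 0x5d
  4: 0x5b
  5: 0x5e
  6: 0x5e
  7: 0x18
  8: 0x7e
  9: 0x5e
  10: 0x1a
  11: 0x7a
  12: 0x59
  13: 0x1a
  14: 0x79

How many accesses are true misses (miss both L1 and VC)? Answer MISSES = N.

MISSES = 3

#0 0x5c→b11/s1 MISS; vc=[]
#1 0x1a→b3/s1 MISS; vc=[11]
#2 0x5e→b11/s1 VC-HIT; vc=[3]
#3 0x5d→b11/s1 L1-HIT; vc=[3]
#4 0x5b→b11/s1 L1-HIT; vc=[3]
#5 0x5e→b11/s1 L1-HIT; vc=[3]
#6 0x5e→b11/s1 L1-HIT; vc=[3]
#7 0x18→b3/s1 VC-HIT; vc=[11]
#8 0x7e→b15/s1 MISS; vc=[11,3]
#9 0x5e→b11/s1 VC-HIT; vc=[15,3]
#10 0x1a→b3/s1 VC-HIT; vc=[15,11]
#11 0x7a→b15/s1 VC-HIT; vc=[3,11]
#12 0x59→b11/s1 VC-HIT; vc=[3,15]
#13 0x1a→b3/s1 VC-HIT; vc=[11,15]
#14 0x79→b15/s1 VC-HIT; vc=[11,3]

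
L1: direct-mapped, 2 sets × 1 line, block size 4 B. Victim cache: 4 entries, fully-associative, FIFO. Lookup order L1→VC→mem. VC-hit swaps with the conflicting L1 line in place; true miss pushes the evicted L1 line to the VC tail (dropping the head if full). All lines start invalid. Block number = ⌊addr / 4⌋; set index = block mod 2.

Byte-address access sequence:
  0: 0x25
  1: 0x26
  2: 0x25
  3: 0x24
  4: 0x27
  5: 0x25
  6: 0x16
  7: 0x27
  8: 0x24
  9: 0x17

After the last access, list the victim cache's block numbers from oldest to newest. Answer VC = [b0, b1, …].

#0 0x25→b9/s1 MISS; vc=[]
#1 0x26→b9/s1 L1-HIT; vc=[]
#2 0x25→b9/s1 L1-HIT; vc=[]
#3 0x24→b9/s1 L1-HIT; vc=[]
#4 0x27→b9/s1 L1-HIT; vc=[]
#5 0x25→b9/s1 L1-HIT; vc=[]
#6 0x16→b5/s1 MISS; vc=[9]
#7 0x27→b9/s1 VC-HIT; vc=[5]
#8 0x24→b9/s1 L1-HIT; vc=[5]
#9 0x17→b5/s1 VC-HIT; vc=[9]

VC = [9]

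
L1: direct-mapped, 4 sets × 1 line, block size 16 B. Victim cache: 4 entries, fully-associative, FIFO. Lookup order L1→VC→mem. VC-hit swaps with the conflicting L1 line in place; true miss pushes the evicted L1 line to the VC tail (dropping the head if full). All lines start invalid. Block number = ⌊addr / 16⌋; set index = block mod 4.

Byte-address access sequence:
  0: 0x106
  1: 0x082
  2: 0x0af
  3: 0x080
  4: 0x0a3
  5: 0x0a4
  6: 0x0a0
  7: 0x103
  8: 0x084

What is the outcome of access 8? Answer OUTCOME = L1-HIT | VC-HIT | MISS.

0: 0x106 (blk 16, set 0) → MISS  vc=[]
1: 0x82 (blk 8, set 0) → MISS  vc=[16]
2: 0xaf (blk 10, set 2) → MISS  vc=[16]
3: 0x80 (blk 8, set 0) → L1-HIT  vc=[16]
4: 0xa3 (blk 10, set 2) → L1-HIT  vc=[16]
5: 0xa4 (blk 10, set 2) → L1-HIT  vc=[16]
6: 0xa0 (blk 10, set 2) → L1-HIT  vc=[16]
7: 0x103 (blk 16, set 0) → VC-HIT  vc=[8]
8: 0x84 (blk 8, set 0) → VC-HIT  vc=[16]

OUTCOME = VC-HIT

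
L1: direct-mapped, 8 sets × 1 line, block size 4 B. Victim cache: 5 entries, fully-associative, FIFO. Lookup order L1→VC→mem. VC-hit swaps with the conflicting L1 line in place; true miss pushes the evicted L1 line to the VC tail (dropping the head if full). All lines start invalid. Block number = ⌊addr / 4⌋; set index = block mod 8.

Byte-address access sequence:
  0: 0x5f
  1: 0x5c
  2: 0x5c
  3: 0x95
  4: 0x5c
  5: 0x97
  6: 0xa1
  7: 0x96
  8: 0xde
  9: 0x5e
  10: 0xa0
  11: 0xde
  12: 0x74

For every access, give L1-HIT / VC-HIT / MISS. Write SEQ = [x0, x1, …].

SEQ = [MISS, L1-HIT, L1-HIT, MISS, L1-HIT, L1-HIT, MISS, L1-HIT, MISS, VC-HIT, L1-HIT, VC-HIT, MISS]

#0 0x5f→b23/s7 MISS; vc=[]
#1 0x5c→b23/s7 L1-HIT; vc=[]
#2 0x5c→b23/s7 L1-HIT; vc=[]
#3 0x95→b37/s5 MISS; vc=[]
#4 0x5c→b23/s7 L1-HIT; vc=[]
#5 0x97→b37/s5 L1-HIT; vc=[]
#6 0xa1→b40/s0 MISS; vc=[]
#7 0x96→b37/s5 L1-HIT; vc=[]
#8 0xde→b55/s7 MISS; vc=[23]
#9 0x5e→b23/s7 VC-HIT; vc=[55]
#10 0xa0→b40/s0 L1-HIT; vc=[55]
#11 0xde→b55/s7 VC-HIT; vc=[23]
#12 0x74→b29/s5 MISS; vc=[23,37]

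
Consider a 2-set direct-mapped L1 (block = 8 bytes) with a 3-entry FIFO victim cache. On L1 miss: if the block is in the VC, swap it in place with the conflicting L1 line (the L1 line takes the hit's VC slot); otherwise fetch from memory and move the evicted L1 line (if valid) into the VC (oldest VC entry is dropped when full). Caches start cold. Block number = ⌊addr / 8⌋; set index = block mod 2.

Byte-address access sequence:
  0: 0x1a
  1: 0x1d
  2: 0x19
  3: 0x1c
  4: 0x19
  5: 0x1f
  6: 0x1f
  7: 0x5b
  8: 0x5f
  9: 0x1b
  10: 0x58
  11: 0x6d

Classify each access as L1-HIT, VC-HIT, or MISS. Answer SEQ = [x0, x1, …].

SEQ = [MISS, L1-HIT, L1-HIT, L1-HIT, L1-HIT, L1-HIT, L1-HIT, MISS, L1-HIT, VC-HIT, VC-HIT, MISS]

  [0] addr=0x1a blk=3 s=1: MISS | VC []
  [1] addr=0x1d blk=3 s=1: L1-HIT | VC []
  [2] addr=0x19 blk=3 s=1: L1-HIT | VC []
  [3] addr=0x1c blk=3 s=1: L1-HIT | VC []
  [4] addr=0x19 blk=3 s=1: L1-HIT | VC []
  [5] addr=0x1f blk=3 s=1: L1-HIT | VC []
  [6] addr=0x1f blk=3 s=1: L1-HIT | VC []
  [7] addr=0x5b blk=11 s=1: MISS | VC [3]
  [8] addr=0x5f blk=11 s=1: L1-HIT | VC [3]
  [9] addr=0x1b blk=3 s=1: VC-HIT | VC [11]
  [10] addr=0x58 blk=11 s=1: VC-HIT | VC [3]
  [11] addr=0x6d blk=13 s=1: MISS | VC [3, 11]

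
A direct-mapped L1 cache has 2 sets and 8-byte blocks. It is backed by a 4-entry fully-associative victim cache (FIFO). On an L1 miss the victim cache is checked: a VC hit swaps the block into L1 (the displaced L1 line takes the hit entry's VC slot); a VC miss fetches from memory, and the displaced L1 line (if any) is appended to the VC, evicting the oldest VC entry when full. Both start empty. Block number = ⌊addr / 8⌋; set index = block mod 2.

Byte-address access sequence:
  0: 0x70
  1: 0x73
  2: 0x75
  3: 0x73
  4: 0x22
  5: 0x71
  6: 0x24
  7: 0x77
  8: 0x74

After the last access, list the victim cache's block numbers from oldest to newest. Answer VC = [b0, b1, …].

VC = [4]

  [0] addr=0x70 blk=14 s=0: MISS | VC []
  [1] addr=0x73 blk=14 s=0: L1-HIT | VC []
  [2] addr=0x75 blk=14 s=0: L1-HIT | VC []
  [3] addr=0x73 blk=14 s=0: L1-HIT | VC []
  [4] addr=0x22 blk=4 s=0: MISS | VC [14]
  [5] addr=0x71 blk=14 s=0: VC-HIT | VC [4]
  [6] addr=0x24 blk=4 s=0: VC-HIT | VC [14]
  [7] addr=0x77 blk=14 s=0: VC-HIT | VC [4]
  [8] addr=0x74 blk=14 s=0: L1-HIT | VC [4]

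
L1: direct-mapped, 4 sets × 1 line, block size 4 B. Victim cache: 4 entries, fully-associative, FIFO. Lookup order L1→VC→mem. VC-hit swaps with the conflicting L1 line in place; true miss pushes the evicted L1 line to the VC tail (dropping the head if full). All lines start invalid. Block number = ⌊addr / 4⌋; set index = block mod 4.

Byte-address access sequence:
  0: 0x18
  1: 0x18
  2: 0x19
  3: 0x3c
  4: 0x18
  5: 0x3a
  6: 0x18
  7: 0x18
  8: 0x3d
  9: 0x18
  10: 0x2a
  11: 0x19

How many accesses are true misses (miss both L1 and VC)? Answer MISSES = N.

MISSES = 4

  [0] addr=0x18 blk=6 s=2: MISS | VC []
  [1] addr=0x18 blk=6 s=2: L1-HIT | VC []
  [2] addr=0x19 blk=6 s=2: L1-HIT | VC []
  [3] addr=0x3c blk=15 s=3: MISS | VC []
  [4] addr=0x18 blk=6 s=2: L1-HIT | VC []
  [5] addr=0x3a blk=14 s=2: MISS | VC [6]
  [6] addr=0x18 blk=6 s=2: VC-HIT | VC [14]
  [7] addr=0x18 blk=6 s=2: L1-HIT | VC [14]
  [8] addr=0x3d blk=15 s=3: L1-HIT | VC [14]
  [9] addr=0x18 blk=6 s=2: L1-HIT | VC [14]
  [10] addr=0x2a blk=10 s=2: MISS | VC [14, 6]
  [11] addr=0x19 blk=6 s=2: VC-HIT | VC [14, 10]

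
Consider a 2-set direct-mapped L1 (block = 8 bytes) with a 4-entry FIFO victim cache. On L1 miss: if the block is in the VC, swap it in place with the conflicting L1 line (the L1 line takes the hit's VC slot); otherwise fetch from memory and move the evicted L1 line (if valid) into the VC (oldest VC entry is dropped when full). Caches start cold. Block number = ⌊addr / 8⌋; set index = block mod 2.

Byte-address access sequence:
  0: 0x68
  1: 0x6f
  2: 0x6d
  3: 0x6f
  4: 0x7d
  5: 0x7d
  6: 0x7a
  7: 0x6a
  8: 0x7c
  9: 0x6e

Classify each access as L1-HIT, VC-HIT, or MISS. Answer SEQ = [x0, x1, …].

0: 0x68 (blk 13, set 1) → MISS  vc=[]
1: 0x6f (blk 13, set 1) → L1-HIT  vc=[]
2: 0x6d (blk 13, set 1) → L1-HIT  vc=[]
3: 0x6f (blk 13, set 1) → L1-HIT  vc=[]
4: 0x7d (blk 15, set 1) → MISS  vc=[13]
5: 0x7d (blk 15, set 1) → L1-HIT  vc=[13]
6: 0x7a (blk 15, set 1) → L1-HIT  vc=[13]
7: 0x6a (blk 13, set 1) → VC-HIT  vc=[15]
8: 0x7c (blk 15, set 1) → VC-HIT  vc=[13]
9: 0x6e (blk 13, set 1) → VC-HIT  vc=[15]

SEQ = [MISS, L1-HIT, L1-HIT, L1-HIT, MISS, L1-HIT, L1-HIT, VC-HIT, VC-HIT, VC-HIT]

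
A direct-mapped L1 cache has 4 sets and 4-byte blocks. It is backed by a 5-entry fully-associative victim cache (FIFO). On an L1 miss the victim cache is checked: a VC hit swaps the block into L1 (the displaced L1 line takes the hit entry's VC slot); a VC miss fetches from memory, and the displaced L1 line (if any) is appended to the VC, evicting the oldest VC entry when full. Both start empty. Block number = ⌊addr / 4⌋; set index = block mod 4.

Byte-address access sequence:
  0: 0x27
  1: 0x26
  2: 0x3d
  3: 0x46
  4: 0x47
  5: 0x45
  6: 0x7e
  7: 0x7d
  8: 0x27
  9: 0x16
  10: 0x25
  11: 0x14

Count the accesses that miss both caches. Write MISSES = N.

MISSES = 5

  [0] addr=0x27 blk=9 s=1: MISS | VC []
  [1] addr=0x26 blk=9 s=1: L1-HIT | VC []
  [2] addr=0x3d blk=15 s=3: MISS | VC []
  [3] addr=0x46 blk=17 s=1: MISS | VC [9]
  [4] addr=0x47 blk=17 s=1: L1-HIT | VC [9]
  [5] addr=0x45 blk=17 s=1: L1-HIT | VC [9]
  [6] addr=0x7e blk=31 s=3: MISS | VC [9, 15]
  [7] addr=0x7d blk=31 s=3: L1-HIT | VC [9, 15]
  [8] addr=0x27 blk=9 s=1: VC-HIT | VC [17, 15]
  [9] addr=0x16 blk=5 s=1: MISS | VC [17, 15, 9]
  [10] addr=0x25 blk=9 s=1: VC-HIT | VC [17, 15, 5]
  [11] addr=0x14 blk=5 s=1: VC-HIT | VC [17, 15, 9]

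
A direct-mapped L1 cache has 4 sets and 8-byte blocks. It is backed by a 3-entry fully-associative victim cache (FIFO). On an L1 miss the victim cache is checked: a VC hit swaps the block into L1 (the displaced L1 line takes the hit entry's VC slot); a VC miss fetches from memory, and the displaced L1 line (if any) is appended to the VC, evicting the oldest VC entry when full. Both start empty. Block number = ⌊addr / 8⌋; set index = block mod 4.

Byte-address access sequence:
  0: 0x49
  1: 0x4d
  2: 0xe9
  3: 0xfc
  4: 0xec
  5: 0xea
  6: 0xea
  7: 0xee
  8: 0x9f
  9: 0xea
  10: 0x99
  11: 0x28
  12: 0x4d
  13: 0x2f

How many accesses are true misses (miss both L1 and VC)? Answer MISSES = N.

MISSES = 5

0: 0x49 (blk 9, set 1) → MISS  vc=[]
1: 0x4d (blk 9, set 1) → L1-HIT  vc=[]
2: 0xe9 (blk 29, set 1) → MISS  vc=[9]
3: 0xfc (blk 31, set 3) → MISS  vc=[9]
4: 0xec (blk 29, set 1) → L1-HIT  vc=[9]
5: 0xea (blk 29, set 1) → L1-HIT  vc=[9]
6: 0xea (blk 29, set 1) → L1-HIT  vc=[9]
7: 0xee (blk 29, set 1) → L1-HIT  vc=[9]
8: 0x9f (blk 19, set 3) → MISS  vc=[9, 31]
9: 0xea (blk 29, set 1) → L1-HIT  vc=[9, 31]
10: 0x99 (blk 19, set 3) → L1-HIT  vc=[9, 31]
11: 0x28 (blk 5, set 1) → MISS  vc=[9, 31, 29]
12: 0x4d (blk 9, set 1) → VC-HIT  vc=[5, 31, 29]
13: 0x2f (blk 5, set 1) → VC-HIT  vc=[9, 31, 29]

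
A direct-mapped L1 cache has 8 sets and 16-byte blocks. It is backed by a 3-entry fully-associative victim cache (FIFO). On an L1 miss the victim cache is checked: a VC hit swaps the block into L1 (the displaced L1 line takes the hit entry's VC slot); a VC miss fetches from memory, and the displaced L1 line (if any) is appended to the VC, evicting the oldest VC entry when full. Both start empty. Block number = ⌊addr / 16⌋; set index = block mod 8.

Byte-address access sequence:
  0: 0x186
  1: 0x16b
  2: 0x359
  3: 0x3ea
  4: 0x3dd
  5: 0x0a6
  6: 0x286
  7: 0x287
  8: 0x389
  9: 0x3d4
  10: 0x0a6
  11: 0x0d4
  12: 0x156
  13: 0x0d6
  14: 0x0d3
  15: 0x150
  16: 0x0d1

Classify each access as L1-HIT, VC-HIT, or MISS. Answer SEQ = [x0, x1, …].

SEQ = [MISS, MISS, MISS, MISS, MISS, MISS, MISS, L1-HIT, MISS, L1-HIT, L1-HIT, MISS, MISS, VC-HIT, L1-HIT, VC-HIT, VC-HIT]

#0 0x186→b24/s0 MISS; vc=[]
#1 0x16b→b22/s6 MISS; vc=[]
#2 0x359→b53/s5 MISS; vc=[]
#3 0x3ea→b62/s6 MISS; vc=[22]
#4 0x3dd→b61/s5 MISS; vc=[22,53]
#5 0xa6→b10/s2 MISS; vc=[22,53]
#6 0x286→b40/s0 MISS; vc=[22,53,24]
#7 0x287→b40/s0 L1-HIT; vc=[22,53,24]
#8 0x389→b56/s0 MISS; vc=[53,24,40]
#9 0x3d4→b61/s5 L1-HIT; vc=[53,24,40]
#10 0xa6→b10/s2 L1-HIT; vc=[53,24,40]
#11 0xd4→b13/s5 MISS; vc=[24,40,61]
#12 0x156→b21/s5 MISS; vc=[40,61,13]
#13 0xd6→b13/s5 VC-HIT; vc=[40,61,21]
#14 0xd3→b13/s5 L1-HIT; vc=[40,61,21]
#15 0x150→b21/s5 VC-HIT; vc=[40,61,13]
#16 0xd1→b13/s5 VC-HIT; vc=[40,61,21]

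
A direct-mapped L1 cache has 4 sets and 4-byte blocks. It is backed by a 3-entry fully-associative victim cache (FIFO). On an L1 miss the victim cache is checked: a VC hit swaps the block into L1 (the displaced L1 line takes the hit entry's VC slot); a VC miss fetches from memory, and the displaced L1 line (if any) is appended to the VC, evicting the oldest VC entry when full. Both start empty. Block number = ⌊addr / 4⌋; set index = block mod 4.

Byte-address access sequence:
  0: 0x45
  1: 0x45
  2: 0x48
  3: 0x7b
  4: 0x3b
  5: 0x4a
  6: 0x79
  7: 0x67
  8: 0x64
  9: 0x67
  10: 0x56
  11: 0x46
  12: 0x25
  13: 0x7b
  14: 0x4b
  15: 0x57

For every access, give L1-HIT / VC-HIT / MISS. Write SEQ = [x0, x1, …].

#0 0x45→b17/s1 MISS; vc=[]
#1 0x45→b17/s1 L1-HIT; vc=[]
#2 0x48→b18/s2 MISS; vc=[]
#3 0x7b→b30/s2 MISS; vc=[18]
#4 0x3b→b14/s2 MISS; vc=[18,30]
#5 0x4a→b18/s2 VC-HIT; vc=[14,30]
#6 0x79→b30/s2 VC-HIT; vc=[14,18]
#7 0x67→b25/s1 MISS; vc=[14,18,17]
#8 0x64→b25/s1 L1-HIT; vc=[14,18,17]
#9 0x67→b25/s1 L1-HIT; vc=[14,18,17]
#10 0x56→b21/s1 MISS; vc=[18,17,25]
#11 0x46→b17/s1 VC-HIT; vc=[18,21,25]
#12 0x25→b9/s1 MISS; vc=[21,25,17]
#13 0x7b→b30/s2 L1-HIT; vc=[21,25,17]
#14 0x4b→b18/s2 MISS; vc=[25,17,30]
#15 0x57→b21/s1 MISS; vc=[17,30,9]

SEQ = [MISS, L1-HIT, MISS, MISS, MISS, VC-HIT, VC-HIT, MISS, L1-HIT, L1-HIT, MISS, VC-HIT, MISS, L1-HIT, MISS, MISS]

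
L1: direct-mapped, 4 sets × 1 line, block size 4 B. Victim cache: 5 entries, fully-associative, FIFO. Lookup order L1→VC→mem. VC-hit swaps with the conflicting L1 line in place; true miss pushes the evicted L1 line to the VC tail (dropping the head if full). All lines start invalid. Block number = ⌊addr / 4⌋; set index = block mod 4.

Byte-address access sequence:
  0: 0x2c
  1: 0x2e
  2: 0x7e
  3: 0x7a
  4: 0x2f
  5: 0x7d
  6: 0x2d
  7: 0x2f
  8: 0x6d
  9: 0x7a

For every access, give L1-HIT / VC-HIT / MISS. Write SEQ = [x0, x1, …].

SEQ = [MISS, L1-HIT, MISS, MISS, VC-HIT, VC-HIT, VC-HIT, L1-HIT, MISS, L1-HIT]

#0 0x2c→b11/s3 MISS; vc=[]
#1 0x2e→b11/s3 L1-HIT; vc=[]
#2 0x7e→b31/s3 MISS; vc=[11]
#3 0x7a→b30/s2 MISS; vc=[11]
#4 0x2f→b11/s3 VC-HIT; vc=[31]
#5 0x7d→b31/s3 VC-HIT; vc=[11]
#6 0x2d→b11/s3 VC-HIT; vc=[31]
#7 0x2f→b11/s3 L1-HIT; vc=[31]
#8 0x6d→b27/s3 MISS; vc=[31,11]
#9 0x7a→b30/s2 L1-HIT; vc=[31,11]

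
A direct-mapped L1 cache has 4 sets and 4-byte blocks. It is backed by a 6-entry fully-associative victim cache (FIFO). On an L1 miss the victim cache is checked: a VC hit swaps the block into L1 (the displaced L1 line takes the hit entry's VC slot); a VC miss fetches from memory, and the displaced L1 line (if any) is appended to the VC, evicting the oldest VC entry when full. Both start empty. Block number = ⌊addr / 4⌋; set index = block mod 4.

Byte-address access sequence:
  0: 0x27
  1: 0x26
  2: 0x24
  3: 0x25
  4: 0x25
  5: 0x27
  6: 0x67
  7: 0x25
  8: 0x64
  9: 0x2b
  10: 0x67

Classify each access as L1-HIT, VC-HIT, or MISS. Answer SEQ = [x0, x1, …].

  [0] addr=0x27 blk=9 s=1: MISS | VC []
  [1] addr=0x26 blk=9 s=1: L1-HIT | VC []
  [2] addr=0x24 blk=9 s=1: L1-HIT | VC []
  [3] addr=0x25 blk=9 s=1: L1-HIT | VC []
  [4] addr=0x25 blk=9 s=1: L1-HIT | VC []
  [5] addr=0x27 blk=9 s=1: L1-HIT | VC []
  [6] addr=0x67 blk=25 s=1: MISS | VC [9]
  [7] addr=0x25 blk=9 s=1: VC-HIT | VC [25]
  [8] addr=0x64 blk=25 s=1: VC-HIT | VC [9]
  [9] addr=0x2b blk=10 s=2: MISS | VC [9]
  [10] addr=0x67 blk=25 s=1: L1-HIT | VC [9]

SEQ = [MISS, L1-HIT, L1-HIT, L1-HIT, L1-HIT, L1-HIT, MISS, VC-HIT, VC-HIT, MISS, L1-HIT]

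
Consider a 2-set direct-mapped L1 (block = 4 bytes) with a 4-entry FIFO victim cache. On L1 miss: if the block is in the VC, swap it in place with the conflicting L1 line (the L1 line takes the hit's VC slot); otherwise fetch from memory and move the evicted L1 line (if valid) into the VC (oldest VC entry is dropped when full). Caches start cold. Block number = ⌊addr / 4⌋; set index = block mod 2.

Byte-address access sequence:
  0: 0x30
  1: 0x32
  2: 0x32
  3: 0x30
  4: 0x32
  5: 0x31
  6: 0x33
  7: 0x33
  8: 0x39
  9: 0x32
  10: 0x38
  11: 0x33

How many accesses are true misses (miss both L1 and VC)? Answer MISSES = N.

MISSES = 2

  [0] addr=0x30 blk=12 s=0: MISS | VC []
  [1] addr=0x32 blk=12 s=0: L1-HIT | VC []
  [2] addr=0x32 blk=12 s=0: L1-HIT | VC []
  [3] addr=0x30 blk=12 s=0: L1-HIT | VC []
  [4] addr=0x32 blk=12 s=0: L1-HIT | VC []
  [5] addr=0x31 blk=12 s=0: L1-HIT | VC []
  [6] addr=0x33 blk=12 s=0: L1-HIT | VC []
  [7] addr=0x33 blk=12 s=0: L1-HIT | VC []
  [8] addr=0x39 blk=14 s=0: MISS | VC [12]
  [9] addr=0x32 blk=12 s=0: VC-HIT | VC [14]
  [10] addr=0x38 blk=14 s=0: VC-HIT | VC [12]
  [11] addr=0x33 blk=12 s=0: VC-HIT | VC [14]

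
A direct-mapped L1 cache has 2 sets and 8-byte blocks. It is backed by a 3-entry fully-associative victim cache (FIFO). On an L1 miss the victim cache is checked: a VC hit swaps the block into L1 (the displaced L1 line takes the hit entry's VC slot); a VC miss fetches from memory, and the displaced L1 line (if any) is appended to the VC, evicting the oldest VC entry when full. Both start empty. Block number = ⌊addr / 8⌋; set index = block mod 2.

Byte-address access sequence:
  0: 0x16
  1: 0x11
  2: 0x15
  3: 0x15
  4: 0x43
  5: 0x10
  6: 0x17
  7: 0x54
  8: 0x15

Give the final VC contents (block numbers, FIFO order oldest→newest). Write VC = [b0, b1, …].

VC = [8, 10]

0: 0x16 (blk 2, set 0) → MISS  vc=[]
1: 0x11 (blk 2, set 0) → L1-HIT  vc=[]
2: 0x15 (blk 2, set 0) → L1-HIT  vc=[]
3: 0x15 (blk 2, set 0) → L1-HIT  vc=[]
4: 0x43 (blk 8, set 0) → MISS  vc=[2]
5: 0x10 (blk 2, set 0) → VC-HIT  vc=[8]
6: 0x17 (blk 2, set 0) → L1-HIT  vc=[8]
7: 0x54 (blk 10, set 0) → MISS  vc=[8, 2]
8: 0x15 (blk 2, set 0) → VC-HIT  vc=[8, 10]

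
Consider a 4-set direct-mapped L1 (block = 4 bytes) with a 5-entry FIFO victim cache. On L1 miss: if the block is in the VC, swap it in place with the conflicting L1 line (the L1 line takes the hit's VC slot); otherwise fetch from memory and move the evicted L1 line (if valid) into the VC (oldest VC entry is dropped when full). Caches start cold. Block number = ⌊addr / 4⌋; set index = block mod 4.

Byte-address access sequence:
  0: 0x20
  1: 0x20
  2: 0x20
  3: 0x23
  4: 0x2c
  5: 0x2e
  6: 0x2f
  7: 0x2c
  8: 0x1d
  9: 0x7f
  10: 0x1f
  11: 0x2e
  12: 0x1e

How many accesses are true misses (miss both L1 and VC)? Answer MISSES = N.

MISSES = 4

0: 0x20 (blk 8, set 0) → MISS  vc=[]
1: 0x20 (blk 8, set 0) → L1-HIT  vc=[]
2: 0x20 (blk 8, set 0) → L1-HIT  vc=[]
3: 0x23 (blk 8, set 0) → L1-HIT  vc=[]
4: 0x2c (blk 11, set 3) → MISS  vc=[]
5: 0x2e (blk 11, set 3) → L1-HIT  vc=[]
6: 0x2f (blk 11, set 3) → L1-HIT  vc=[]
7: 0x2c (blk 11, set 3) → L1-HIT  vc=[]
8: 0x1d (blk 7, set 3) → MISS  vc=[11]
9: 0x7f (blk 31, set 3) → MISS  vc=[11, 7]
10: 0x1f (blk 7, set 3) → VC-HIT  vc=[11, 31]
11: 0x2e (blk 11, set 3) → VC-HIT  vc=[7, 31]
12: 0x1e (blk 7, set 3) → VC-HIT  vc=[11, 31]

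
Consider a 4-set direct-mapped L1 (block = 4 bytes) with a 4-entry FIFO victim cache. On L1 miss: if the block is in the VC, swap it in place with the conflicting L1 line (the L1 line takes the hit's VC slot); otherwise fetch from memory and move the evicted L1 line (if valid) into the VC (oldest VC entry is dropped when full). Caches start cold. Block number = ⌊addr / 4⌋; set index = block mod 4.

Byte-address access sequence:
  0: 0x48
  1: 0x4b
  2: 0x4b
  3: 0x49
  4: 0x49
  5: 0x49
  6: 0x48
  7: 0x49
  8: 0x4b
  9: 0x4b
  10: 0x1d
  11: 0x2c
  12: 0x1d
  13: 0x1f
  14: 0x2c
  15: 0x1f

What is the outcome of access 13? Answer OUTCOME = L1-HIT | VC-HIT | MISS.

#0 0x48→b18/s2 MISS; vc=[]
#1 0x4b→b18/s2 L1-HIT; vc=[]
#2 0x4b→b18/s2 L1-HIT; vc=[]
#3 0x49→b18/s2 L1-HIT; vc=[]
#4 0x49→b18/s2 L1-HIT; vc=[]
#5 0x49→b18/s2 L1-HIT; vc=[]
#6 0x48→b18/s2 L1-HIT; vc=[]
#7 0x49→b18/s2 L1-HIT; vc=[]
#8 0x4b→b18/s2 L1-HIT; vc=[]
#9 0x4b→b18/s2 L1-HIT; vc=[]
#10 0x1d→b7/s3 MISS; vc=[]
#11 0x2c→b11/s3 MISS; vc=[7]
#12 0x1d→b7/s3 VC-HIT; vc=[11]
#13 0x1f→b7/s3 L1-HIT; vc=[11]
#14 0x2c→b11/s3 VC-HIT; vc=[7]
#15 0x1f→b7/s3 VC-HIT; vc=[11]

OUTCOME = L1-HIT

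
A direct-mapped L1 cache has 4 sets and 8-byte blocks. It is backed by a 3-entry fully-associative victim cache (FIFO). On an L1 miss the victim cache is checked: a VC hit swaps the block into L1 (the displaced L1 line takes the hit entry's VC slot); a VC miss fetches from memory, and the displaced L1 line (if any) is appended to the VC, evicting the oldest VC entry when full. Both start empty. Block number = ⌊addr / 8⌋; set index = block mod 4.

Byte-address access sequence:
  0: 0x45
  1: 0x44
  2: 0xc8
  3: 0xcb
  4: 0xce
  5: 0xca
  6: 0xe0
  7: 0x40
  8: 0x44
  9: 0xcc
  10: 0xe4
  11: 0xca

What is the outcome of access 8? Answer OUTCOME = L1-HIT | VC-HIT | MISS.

OUTCOME = L1-HIT

0: 0x45 (blk 8, set 0) → MISS  vc=[]
1: 0x44 (blk 8, set 0) → L1-HIT  vc=[]
2: 0xc8 (blk 25, set 1) → MISS  vc=[]
3: 0xcb (blk 25, set 1) → L1-HIT  vc=[]
4: 0xce (blk 25, set 1) → L1-HIT  vc=[]
5: 0xca (blk 25, set 1) → L1-HIT  vc=[]
6: 0xe0 (blk 28, set 0) → MISS  vc=[8]
7: 0x40 (blk 8, set 0) → VC-HIT  vc=[28]
8: 0x44 (blk 8, set 0) → L1-HIT  vc=[28]
9: 0xcc (blk 25, set 1) → L1-HIT  vc=[28]
10: 0xe4 (blk 28, set 0) → VC-HIT  vc=[8]
11: 0xca (blk 25, set 1) → L1-HIT  vc=[8]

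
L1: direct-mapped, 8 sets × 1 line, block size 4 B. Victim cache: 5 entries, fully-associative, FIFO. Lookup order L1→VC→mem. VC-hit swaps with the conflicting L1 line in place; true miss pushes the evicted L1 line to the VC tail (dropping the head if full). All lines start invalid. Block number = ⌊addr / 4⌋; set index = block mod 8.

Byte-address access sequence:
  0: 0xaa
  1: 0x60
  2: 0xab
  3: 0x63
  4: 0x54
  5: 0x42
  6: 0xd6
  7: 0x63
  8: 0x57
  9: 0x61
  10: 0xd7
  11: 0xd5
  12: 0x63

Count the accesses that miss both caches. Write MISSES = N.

  [0] addr=0xaa blk=42 s=2: MISS | VC []
  [1] addr=0x60 blk=24 s=0: MISS | VC []
  [2] addr=0xab blk=42 s=2: L1-HIT | VC []
  [3] addr=0x63 blk=24 s=0: L1-HIT | VC []
  [4] addr=0x54 blk=21 s=5: MISS | VC []
  [5] addr=0x42 blk=16 s=0: MISS | VC [24]
  [6] addr=0xd6 blk=53 s=5: MISS | VC [24, 21]
  [7] addr=0x63 blk=24 s=0: VC-HIT | VC [16, 21]
  [8] addr=0x57 blk=21 s=5: VC-HIT | VC [16, 53]
  [9] addr=0x61 blk=24 s=0: L1-HIT | VC [16, 53]
  [10] addr=0xd7 blk=53 s=5: VC-HIT | VC [16, 21]
  [11] addr=0xd5 blk=53 s=5: L1-HIT | VC [16, 21]
  [12] addr=0x63 blk=24 s=0: L1-HIT | VC [16, 21]

MISSES = 5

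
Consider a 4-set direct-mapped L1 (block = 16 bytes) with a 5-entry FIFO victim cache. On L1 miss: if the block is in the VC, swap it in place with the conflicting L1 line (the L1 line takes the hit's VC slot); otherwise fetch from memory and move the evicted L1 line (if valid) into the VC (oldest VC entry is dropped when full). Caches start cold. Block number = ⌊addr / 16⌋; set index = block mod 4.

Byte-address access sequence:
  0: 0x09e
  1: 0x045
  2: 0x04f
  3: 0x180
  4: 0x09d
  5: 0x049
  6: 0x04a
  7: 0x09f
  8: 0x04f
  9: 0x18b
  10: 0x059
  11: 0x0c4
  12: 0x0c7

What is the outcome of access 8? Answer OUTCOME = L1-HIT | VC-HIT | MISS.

OUTCOME = L1-HIT

#0 0x9e→b9/s1 MISS; vc=[]
#1 0x45→b4/s0 MISS; vc=[]
#2 0x4f→b4/s0 L1-HIT; vc=[]
#3 0x180→b24/s0 MISS; vc=[4]
#4 0x9d→b9/s1 L1-HIT; vc=[4]
#5 0x49→b4/s0 VC-HIT; vc=[24]
#6 0x4a→b4/s0 L1-HIT; vc=[24]
#7 0x9f→b9/s1 L1-HIT; vc=[24]
#8 0x4f→b4/s0 L1-HIT; vc=[24]
#9 0x18b→b24/s0 VC-HIT; vc=[4]
#10 0x59→b5/s1 MISS; vc=[4,9]
#11 0xc4→b12/s0 MISS; vc=[4,9,24]
#12 0xc7→b12/s0 L1-HIT; vc=[4,9,24]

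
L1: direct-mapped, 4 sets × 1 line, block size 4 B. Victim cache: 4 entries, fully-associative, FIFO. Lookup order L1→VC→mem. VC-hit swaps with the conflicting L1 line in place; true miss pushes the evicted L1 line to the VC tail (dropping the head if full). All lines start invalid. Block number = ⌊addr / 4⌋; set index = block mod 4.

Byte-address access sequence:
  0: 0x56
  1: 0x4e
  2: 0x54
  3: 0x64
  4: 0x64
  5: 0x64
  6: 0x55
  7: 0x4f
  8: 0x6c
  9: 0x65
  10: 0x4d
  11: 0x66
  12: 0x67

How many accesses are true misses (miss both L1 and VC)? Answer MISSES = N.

MISSES = 4

0: 0x56 (blk 21, set 1) → MISS  vc=[]
1: 0x4e (blk 19, set 3) → MISS  vc=[]
2: 0x54 (blk 21, set 1) → L1-HIT  vc=[]
3: 0x64 (blk 25, set 1) → MISS  vc=[21]
4: 0x64 (blk 25, set 1) → L1-HIT  vc=[21]
5: 0x64 (blk 25, set 1) → L1-HIT  vc=[21]
6: 0x55 (blk 21, set 1) → VC-HIT  vc=[25]
7: 0x4f (blk 19, set 3) → L1-HIT  vc=[25]
8: 0x6c (blk 27, set 3) → MISS  vc=[25, 19]
9: 0x65 (blk 25, set 1) → VC-HIT  vc=[21, 19]
10: 0x4d (blk 19, set 3) → VC-HIT  vc=[21, 27]
11: 0x66 (blk 25, set 1) → L1-HIT  vc=[21, 27]
12: 0x67 (blk 25, set 1) → L1-HIT  vc=[21, 27]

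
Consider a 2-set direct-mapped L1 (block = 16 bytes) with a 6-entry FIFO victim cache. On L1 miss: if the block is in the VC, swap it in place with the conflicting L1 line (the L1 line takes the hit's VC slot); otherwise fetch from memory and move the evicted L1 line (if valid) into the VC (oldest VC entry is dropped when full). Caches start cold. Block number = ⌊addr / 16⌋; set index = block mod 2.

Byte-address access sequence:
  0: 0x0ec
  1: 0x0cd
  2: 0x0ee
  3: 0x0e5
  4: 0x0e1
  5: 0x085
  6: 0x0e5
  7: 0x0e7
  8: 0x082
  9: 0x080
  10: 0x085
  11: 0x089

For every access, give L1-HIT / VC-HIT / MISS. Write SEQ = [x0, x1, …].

  [0] addr=0xec blk=14 s=0: MISS | VC []
  [1] addr=0xcd blk=12 s=0: MISS | VC [14]
  [2] addr=0xee blk=14 s=0: VC-HIT | VC [12]
  [3] addr=0xe5 blk=14 s=0: L1-HIT | VC [12]
  [4] addr=0xe1 blk=14 s=0: L1-HIT | VC [12]
  [5] addr=0x85 blk=8 s=0: MISS | VC [12, 14]
  [6] addr=0xe5 blk=14 s=0: VC-HIT | VC [12, 8]
  [7] addr=0xe7 blk=14 s=0: L1-HIT | VC [12, 8]
  [8] addr=0x82 blk=8 s=0: VC-HIT | VC [12, 14]
  [9] addr=0x80 blk=8 s=0: L1-HIT | VC [12, 14]
  [10] addr=0x85 blk=8 s=0: L1-HIT | VC [12, 14]
  [11] addr=0x89 blk=8 s=0: L1-HIT | VC [12, 14]

SEQ = [MISS, MISS, VC-HIT, L1-HIT, L1-HIT, MISS, VC-HIT, L1-HIT, VC-HIT, L1-HIT, L1-HIT, L1-HIT]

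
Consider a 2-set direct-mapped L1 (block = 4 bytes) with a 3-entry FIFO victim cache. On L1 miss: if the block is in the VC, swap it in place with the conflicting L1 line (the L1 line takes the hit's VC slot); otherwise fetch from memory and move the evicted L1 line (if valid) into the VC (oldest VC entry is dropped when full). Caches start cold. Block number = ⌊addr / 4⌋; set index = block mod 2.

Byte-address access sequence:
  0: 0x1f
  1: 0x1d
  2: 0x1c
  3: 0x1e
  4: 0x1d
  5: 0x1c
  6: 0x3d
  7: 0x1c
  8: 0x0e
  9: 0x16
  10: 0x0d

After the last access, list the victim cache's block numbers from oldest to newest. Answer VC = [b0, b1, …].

  [0] addr=0x1f blk=7 s=1: MISS | VC []
  [1] addr=0x1d blk=7 s=1: L1-HIT | VC []
  [2] addr=0x1c blk=7 s=1: L1-HIT | VC []
  [3] addr=0x1e blk=7 s=1: L1-HIT | VC []
  [4] addr=0x1d blk=7 s=1: L1-HIT | VC []
  [5] addr=0x1c blk=7 s=1: L1-HIT | VC []
  [6] addr=0x3d blk=15 s=1: MISS | VC [7]
  [7] addr=0x1c blk=7 s=1: VC-HIT | VC [15]
  [8] addr=0xe blk=3 s=1: MISS | VC [15, 7]
  [9] addr=0x16 blk=5 s=1: MISS | VC [15, 7, 3]
  [10] addr=0xd blk=3 s=1: VC-HIT | VC [15, 7, 5]

VC = [15, 7, 5]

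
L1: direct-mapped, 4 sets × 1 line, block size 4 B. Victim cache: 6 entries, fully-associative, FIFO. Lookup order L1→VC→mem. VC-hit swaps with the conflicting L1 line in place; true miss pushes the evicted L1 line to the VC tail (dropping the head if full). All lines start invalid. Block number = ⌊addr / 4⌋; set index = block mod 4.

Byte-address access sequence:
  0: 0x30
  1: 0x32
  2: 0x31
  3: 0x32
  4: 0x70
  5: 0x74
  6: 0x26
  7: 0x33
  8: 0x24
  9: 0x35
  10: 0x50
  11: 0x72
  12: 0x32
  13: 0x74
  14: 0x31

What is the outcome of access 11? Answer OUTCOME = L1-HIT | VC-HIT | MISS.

OUTCOME = VC-HIT

#0 0x30→b12/s0 MISS; vc=[]
#1 0x32→b12/s0 L1-HIT; vc=[]
#2 0x31→b12/s0 L1-HIT; vc=[]
#3 0x32→b12/s0 L1-HIT; vc=[]
#4 0x70→b28/s0 MISS; vc=[12]
#5 0x74→b29/s1 MISS; vc=[12]
#6 0x26→b9/s1 MISS; vc=[12,29]
#7 0x33→b12/s0 VC-HIT; vc=[28,29]
#8 0x24→b9/s1 L1-HIT; vc=[28,29]
#9 0x35→b13/s1 MISS; vc=[28,29,9]
#10 0x50→b20/s0 MISS; vc=[28,29,9,12]
#11 0x72→b28/s0 VC-HIT; vc=[20,29,9,12]
#12 0x32→b12/s0 VC-HIT; vc=[20,29,9,28]
#13 0x74→b29/s1 VC-HIT; vc=[20,13,9,28]
#14 0x31→b12/s0 L1-HIT; vc=[20,13,9,28]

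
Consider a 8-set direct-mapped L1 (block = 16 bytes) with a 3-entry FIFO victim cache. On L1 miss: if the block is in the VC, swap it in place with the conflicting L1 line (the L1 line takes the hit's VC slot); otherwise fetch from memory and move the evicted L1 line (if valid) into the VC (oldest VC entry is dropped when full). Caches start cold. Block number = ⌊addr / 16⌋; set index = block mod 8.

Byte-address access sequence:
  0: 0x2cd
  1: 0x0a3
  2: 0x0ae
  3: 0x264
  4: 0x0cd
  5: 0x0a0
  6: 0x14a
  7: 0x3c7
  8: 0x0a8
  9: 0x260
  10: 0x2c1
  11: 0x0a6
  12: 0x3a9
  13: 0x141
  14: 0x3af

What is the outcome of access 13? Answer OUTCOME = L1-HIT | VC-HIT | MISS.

  [0] addr=0x2cd blk=44 s=4: MISS | VC []
  [1] addr=0xa3 blk=10 s=2: MISS | VC []
  [2] addr=0xae blk=10 s=2: L1-HIT | VC []
  [3] addr=0x264 blk=38 s=6: MISS | VC []
  [4] addr=0xcd blk=12 s=4: MISS | VC [44]
  [5] addr=0xa0 blk=10 s=2: L1-HIT | VC [44]
  [6] addr=0x14a blk=20 s=4: MISS | VC [44, 12]
  [7] addr=0x3c7 blk=60 s=4: MISS | VC [44, 12, 20]
  [8] addr=0xa8 blk=10 s=2: L1-HIT | VC [44, 12, 20]
  [9] addr=0x260 blk=38 s=6: L1-HIT | VC [44, 12, 20]
  [10] addr=0x2c1 blk=44 s=4: VC-HIT | VC [60, 12, 20]
  [11] addr=0xa6 blk=10 s=2: L1-HIT | VC [60, 12, 20]
  [12] addr=0x3a9 blk=58 s=2: MISS | VC [12, 20, 10]
  [13] addr=0x141 blk=20 s=4: VC-HIT | VC [12, 44, 10]
  [14] addr=0x3af blk=58 s=2: L1-HIT | VC [12, 44, 10]

OUTCOME = VC-HIT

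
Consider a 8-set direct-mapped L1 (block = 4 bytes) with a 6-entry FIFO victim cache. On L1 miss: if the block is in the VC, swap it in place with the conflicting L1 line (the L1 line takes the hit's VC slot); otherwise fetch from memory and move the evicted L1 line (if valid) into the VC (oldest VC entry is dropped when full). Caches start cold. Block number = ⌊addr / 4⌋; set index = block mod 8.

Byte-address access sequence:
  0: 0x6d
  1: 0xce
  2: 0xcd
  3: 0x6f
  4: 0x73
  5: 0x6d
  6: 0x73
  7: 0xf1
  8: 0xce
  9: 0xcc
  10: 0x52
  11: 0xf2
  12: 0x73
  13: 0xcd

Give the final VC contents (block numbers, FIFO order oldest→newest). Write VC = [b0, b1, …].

VC = [27, 60, 20]

  [0] addr=0x6d blk=27 s=3: MISS | VC []
  [1] addr=0xce blk=51 s=3: MISS | VC [27]
  [2] addr=0xcd blk=51 s=3: L1-HIT | VC [27]
  [3] addr=0x6f blk=27 s=3: VC-HIT | VC [51]
  [4] addr=0x73 blk=28 s=4: MISS | VC [51]
  [5] addr=0x6d blk=27 s=3: L1-HIT | VC [51]
  [6] addr=0x73 blk=28 s=4: L1-HIT | VC [51]
  [7] addr=0xf1 blk=60 s=4: MISS | VC [51, 28]
  [8] addr=0xce blk=51 s=3: VC-HIT | VC [27, 28]
  [9] addr=0xcc blk=51 s=3: L1-HIT | VC [27, 28]
  [10] addr=0x52 blk=20 s=4: MISS | VC [27, 28, 60]
  [11] addr=0xf2 blk=60 s=4: VC-HIT | VC [27, 28, 20]
  [12] addr=0x73 blk=28 s=4: VC-HIT | VC [27, 60, 20]
  [13] addr=0xcd blk=51 s=3: L1-HIT | VC [27, 60, 20]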